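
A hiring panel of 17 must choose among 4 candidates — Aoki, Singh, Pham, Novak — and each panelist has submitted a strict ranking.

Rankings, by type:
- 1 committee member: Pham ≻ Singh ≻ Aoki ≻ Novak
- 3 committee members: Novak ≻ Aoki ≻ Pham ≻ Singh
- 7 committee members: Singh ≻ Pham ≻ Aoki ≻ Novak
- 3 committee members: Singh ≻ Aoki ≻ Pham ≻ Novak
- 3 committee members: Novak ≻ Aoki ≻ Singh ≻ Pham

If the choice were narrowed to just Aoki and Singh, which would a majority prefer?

Singh

Ballots ranking Aoki above Singh: 3 + 3 = 6.
Ballots ranking Singh above Aoki: 17 − 6 = 11.
Singh wins the head-to-head 11–6.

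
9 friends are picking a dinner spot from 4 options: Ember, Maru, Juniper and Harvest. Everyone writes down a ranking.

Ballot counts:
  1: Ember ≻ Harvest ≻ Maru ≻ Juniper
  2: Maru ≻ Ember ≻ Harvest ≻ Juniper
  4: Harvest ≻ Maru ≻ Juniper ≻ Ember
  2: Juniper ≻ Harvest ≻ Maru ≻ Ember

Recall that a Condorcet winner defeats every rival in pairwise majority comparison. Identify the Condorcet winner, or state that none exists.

Head-to-head results (9 friends):
Ember vs Maru: Ember preferred on 1 ballot; Maru wins 8–1.
Ember vs Juniper: Juniper, 6–3.
Ember vs Harvest: Ember is ranked higher on 1+2 = 3 ballots, Harvest on 6. Harvest wins 6–3.
Maru vs Juniper: Maru preferred on 1+2+4 = 7 ballots; Maru wins 7–2.
Maru vs Harvest: Harvest, 7–2.
Juniper vs Harvest: Juniper preferred on 2 ballots; Harvest wins 7–2.
Only Harvest has no losses; Harvest is the Condorcet winner.

Harvest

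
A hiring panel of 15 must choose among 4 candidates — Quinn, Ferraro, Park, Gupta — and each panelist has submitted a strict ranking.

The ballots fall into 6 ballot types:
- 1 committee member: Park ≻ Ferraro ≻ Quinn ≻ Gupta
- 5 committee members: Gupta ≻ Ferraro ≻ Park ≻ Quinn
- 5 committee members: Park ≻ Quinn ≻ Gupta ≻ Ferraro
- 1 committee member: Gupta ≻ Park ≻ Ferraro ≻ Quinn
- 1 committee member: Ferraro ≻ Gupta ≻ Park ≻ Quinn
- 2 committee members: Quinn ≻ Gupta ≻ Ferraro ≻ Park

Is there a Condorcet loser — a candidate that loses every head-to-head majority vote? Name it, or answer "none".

none

Pairwise majorities:
Quinn–Ferraro: Ferraro 8–7.
Quinn vs Park: Quinn is ranked higher on 2 ballots, Park on 13. Park wins 13–2.
Quinn–Gupta: Quinn 8–7.
Ferraro vs Park: 5+1+2 = 8 for Ferraro, 7 for Park — Ferraro by 8–7.
Ferraro vs Gupta: Gupta, 13–2.
Park vs Gupta: 6 to 9, Gupta.
Every candidate wins at least one matchup (Quinn beats Gupta; Ferraro beats Quinn; Park beats Quinn; Gupta beats Ferraro), so there is no Condorcet loser.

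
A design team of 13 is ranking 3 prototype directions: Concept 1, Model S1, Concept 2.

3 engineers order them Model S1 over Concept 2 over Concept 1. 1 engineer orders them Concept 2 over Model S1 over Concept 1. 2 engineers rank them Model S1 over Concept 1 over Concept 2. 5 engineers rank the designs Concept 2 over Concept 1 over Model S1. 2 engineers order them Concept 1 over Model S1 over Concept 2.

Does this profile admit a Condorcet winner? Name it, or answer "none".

none

Pairwise majorities:
Concept 1 vs Model S1: Concept 1 wins 7–6.
Concept 1 vs Concept 2: Concept 1 is ranked higher on 2+2 = 4 ballots, Concept 2 on 9. Concept 2 wins 9–4.
Model S1 vs Concept 2: 7 to 6, Model S1.
Every design loses at least once (Concept 1 loses to Concept 2; Model S1 loses to Concept 1; Concept 2 loses to Model S1). The majority relation contains the cycle Concept 1 beats Model S1 beats Concept 2 beats Concept 1, so there is no Condorcet winner.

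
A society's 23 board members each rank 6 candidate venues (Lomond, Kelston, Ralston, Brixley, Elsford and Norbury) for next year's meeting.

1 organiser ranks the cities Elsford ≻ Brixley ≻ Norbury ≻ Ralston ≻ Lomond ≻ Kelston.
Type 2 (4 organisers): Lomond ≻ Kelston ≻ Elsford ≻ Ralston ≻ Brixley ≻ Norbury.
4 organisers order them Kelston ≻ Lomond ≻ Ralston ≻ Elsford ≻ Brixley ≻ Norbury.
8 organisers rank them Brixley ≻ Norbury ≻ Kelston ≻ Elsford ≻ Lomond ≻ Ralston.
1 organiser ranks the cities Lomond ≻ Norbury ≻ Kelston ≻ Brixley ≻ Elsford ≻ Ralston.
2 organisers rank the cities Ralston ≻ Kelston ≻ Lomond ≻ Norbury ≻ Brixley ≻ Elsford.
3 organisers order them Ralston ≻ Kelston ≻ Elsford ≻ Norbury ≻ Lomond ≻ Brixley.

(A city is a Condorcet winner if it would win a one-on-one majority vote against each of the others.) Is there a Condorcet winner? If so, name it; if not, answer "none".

Kelston

Check each pair by majority over 23 ballots:
Lomond vs Kelston: 1+4+1 = 6 for Lomond, 17 for Kelston — Kelston by 17–6.
Lomond vs Ralston: 17 to 6, Lomond.
Lomond vs Brixley: 4+4+1+2+3 = 14 for Lomond, 9 for Brixley — Lomond by 14–9.
Lomond vs Elsford: Lomond is ranked higher on 4+4+1+2 = 11 ballots, Elsford on 12. Elsford wins 12–11.
Lomond vs Norbury: 4+4+1+2 = 11 for Lomond, 12 for Norbury — Norbury by 12–11.
Kelston vs Ralston: Kelston is ranked higher on 4+4+8+1 = 17 ballots, Ralston on 6. Kelston wins 17–6.
Kelston vs Brixley: Kelston preferred on 4+4+1+2+3 = 14 ballots; Kelston wins 14–9.
Kelston vs Elsford: 4+4+8+1+2+3 = 22 for Kelston, 1 for Elsford — Kelston by 22–1.
Kelston vs Norbury: 4+4+2+3 = 13 for Kelston, 10 for Norbury — Kelston by 13–10.
Ralston vs Brixley: Ralston is ranked higher on 4+4+2+3 = 13 ballots, Brixley on 10. Ralston wins 13–10.
Ralston vs Elsford: Ralston is ranked higher on 4+2+3 = 9 ballots, Elsford on 14. Elsford wins 14–9.
Ralston vs Norbury: 13 to 10, Ralston.
Brixley vs Elsford: Brixley preferred on 8+1+2 = 11 ballots; Elsford wins 12–11.
Brixley vs Norbury: 1+4+4+8 = 17 for Brixley, 6 for Norbury — Brixley by 17–6.
Elsford vs Norbury: 12 to 11, Elsford.
Kelston wins every pairwise contest, so Kelston is the Condorcet winner.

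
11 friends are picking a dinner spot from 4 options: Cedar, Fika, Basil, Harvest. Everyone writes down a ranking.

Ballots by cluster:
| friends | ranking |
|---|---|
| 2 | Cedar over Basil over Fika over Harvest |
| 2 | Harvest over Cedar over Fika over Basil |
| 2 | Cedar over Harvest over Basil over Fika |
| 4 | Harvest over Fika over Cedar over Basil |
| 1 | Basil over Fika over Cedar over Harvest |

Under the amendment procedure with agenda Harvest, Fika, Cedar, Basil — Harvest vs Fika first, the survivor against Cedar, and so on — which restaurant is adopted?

Round 1: Harvest vs Fika — 8–3, Harvest advances.
Round 2: Harvest vs Cedar — 6–5, Harvest advances.
Round 3: Harvest vs Basil — 8–3, Harvest advances.
The agenda winner is Harvest.

Harvest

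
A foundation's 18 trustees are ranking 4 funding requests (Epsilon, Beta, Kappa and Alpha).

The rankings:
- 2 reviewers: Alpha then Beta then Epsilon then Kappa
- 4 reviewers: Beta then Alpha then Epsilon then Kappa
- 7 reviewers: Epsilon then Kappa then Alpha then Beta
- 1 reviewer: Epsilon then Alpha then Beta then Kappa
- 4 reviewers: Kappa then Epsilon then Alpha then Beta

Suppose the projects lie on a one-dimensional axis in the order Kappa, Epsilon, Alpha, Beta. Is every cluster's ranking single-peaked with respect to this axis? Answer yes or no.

Axis positions: Kappa=1, Epsilon=2, Alpha=3, Beta=4.
Cluster 1 (peak Alpha at position 3): ranking walks positions 3-4-2-1, expanding outward from the peak — single-peaked.
Cluster 2 (peak Beta at position 4): ranking walks positions 4-3-2-1, expanding outward from the peak — single-peaked.
Cluster 3 (peak Epsilon at position 2): ranking walks positions 2-1-3-4, expanding outward from the peak — single-peaked.
Cluster 4 (peak Epsilon at position 2): ranking walks positions 2-3-4-1, expanding outward from the peak — single-peaked.
Cluster 5 (peak Kappa at position 1): ranking walks positions 1-2-3-4, expanding outward from the peak — single-peaked.
Every ranking is single-peaked on this axis.

yes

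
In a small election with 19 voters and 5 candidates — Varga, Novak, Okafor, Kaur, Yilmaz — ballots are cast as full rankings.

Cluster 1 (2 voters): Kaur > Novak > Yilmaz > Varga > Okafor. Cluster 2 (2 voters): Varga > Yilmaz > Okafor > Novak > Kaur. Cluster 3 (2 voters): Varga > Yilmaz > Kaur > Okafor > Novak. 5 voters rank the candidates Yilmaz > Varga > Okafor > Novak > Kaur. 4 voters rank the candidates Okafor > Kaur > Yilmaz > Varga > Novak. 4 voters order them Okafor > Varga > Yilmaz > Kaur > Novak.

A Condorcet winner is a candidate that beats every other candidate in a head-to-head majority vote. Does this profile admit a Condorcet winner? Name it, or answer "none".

Head-to-head results (19 voters):
Varga vs Novak: Varga, 17–2.
Varga vs Okafor: Varga wins 11–8.
Varga vs Kaur: Varga wins 13–6.
Varga–Yilmaz: Yilmaz 11–8.
Novak–Okafor: Okafor 17–2.
Novak–Kaur: Kaur 12–7.
Novak vs Yilmaz: Yilmaz wins 17–2.
Okafor–Kaur: Okafor 15–4.
Okafor vs Yilmaz: Yilmaz, 11–8.
Kaur–Yilmaz: Yilmaz 13–6.
Yilmaz beats each of Varga, Novak, Okafor, Kaur — Yilmaz is the Condorcet winner.

Yilmaz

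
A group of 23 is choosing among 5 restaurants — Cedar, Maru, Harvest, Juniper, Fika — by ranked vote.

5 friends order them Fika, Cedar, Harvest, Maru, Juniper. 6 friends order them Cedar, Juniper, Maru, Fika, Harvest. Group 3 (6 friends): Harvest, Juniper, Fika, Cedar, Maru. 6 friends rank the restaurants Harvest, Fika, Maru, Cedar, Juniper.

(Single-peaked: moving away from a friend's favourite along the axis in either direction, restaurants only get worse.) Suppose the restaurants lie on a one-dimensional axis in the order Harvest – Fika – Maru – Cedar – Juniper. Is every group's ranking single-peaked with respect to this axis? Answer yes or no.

no

Axis positions: Harvest=1, Fika=2, Maru=3, Cedar=4, Juniper=5.
Group 1: ranking walks positions 2-4-1-3-5; Cedar is ranked above Maru even though Maru lies between Cedar and the peak Fika on the axis — preferences dip and rise again. Not single-peaked.
Group 2 (peak Cedar at position 4): ranking walks positions 4-5-3-2-1, expanding outward from the peak — single-peaked.
Group 3: ranking walks positions 1-5-2-4-3; Juniper is ranked above Fika even though Fika lies between Juniper and the peak Harvest on the axis — preferences dip and rise again. Not single-peaked.
Group 4 (peak Harvest at position 1): ranking walks positions 1-2-3-4-5, expanding outward from the peak — single-peaked.
Group 1 violates single-peakedness, so the profile is not single-peaked on this axis.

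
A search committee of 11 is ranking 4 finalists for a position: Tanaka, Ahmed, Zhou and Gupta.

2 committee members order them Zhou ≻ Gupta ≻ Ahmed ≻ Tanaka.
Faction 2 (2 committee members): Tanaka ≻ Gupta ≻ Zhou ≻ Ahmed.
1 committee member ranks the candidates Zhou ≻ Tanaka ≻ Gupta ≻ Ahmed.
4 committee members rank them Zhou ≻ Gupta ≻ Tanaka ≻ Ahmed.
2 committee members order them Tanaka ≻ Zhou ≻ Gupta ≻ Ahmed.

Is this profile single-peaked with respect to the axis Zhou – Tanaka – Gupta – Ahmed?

Axis positions: Zhou=1, Tanaka=2, Gupta=3, Ahmed=4.
Faction 1: ranking walks positions 1-3-4-2; Gupta is ranked above Tanaka even though Tanaka lies between Gupta and the peak Zhou on the axis — preferences dip and rise again. Not single-peaked.
Faction 2 (peak Tanaka at position 2): ranking walks positions 2-3-1-4, expanding outward from the peak — single-peaked.
Faction 3 (peak Zhou at position 1): ranking walks positions 1-2-3-4, expanding outward from the peak — single-peaked.
Faction 4: ranking walks positions 1-3-2-4; Gupta is ranked above Tanaka even though Tanaka lies between Gupta and the peak Zhou on the axis — preferences dip and rise again. Not single-peaked.
Faction 5 (peak Tanaka at position 2): ranking walks positions 2-1-3-4, expanding outward from the peak — single-peaked.
Faction 1 violates single-peakedness, so the profile is not single-peaked on this axis.

no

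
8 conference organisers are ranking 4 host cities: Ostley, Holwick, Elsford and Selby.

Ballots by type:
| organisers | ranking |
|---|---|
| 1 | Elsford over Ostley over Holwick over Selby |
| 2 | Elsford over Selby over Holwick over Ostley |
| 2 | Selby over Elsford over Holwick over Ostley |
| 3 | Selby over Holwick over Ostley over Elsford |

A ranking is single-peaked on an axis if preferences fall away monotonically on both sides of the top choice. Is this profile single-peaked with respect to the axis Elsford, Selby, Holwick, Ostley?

Axis positions: Elsford=1, Selby=2, Holwick=3, Ostley=4.
Type 1: ranking walks positions 1-4-3-2; Ostley is ranked above Selby even though Selby lies between Ostley and the peak Elsford on the axis — preferences dip and rise again. Not single-peaked.
Type 2 (peak Elsford at position 1): ranking walks positions 1-2-3-4, expanding outward from the peak — single-peaked.
Type 3 (peak Selby at position 2): ranking walks positions 2-1-3-4, expanding outward from the peak — single-peaked.
Type 4 (peak Selby at position 2): ranking walks positions 2-3-4-1, expanding outward from the peak — single-peaked.
Type 1 violates single-peakedness, so the profile is not single-peaked on this axis.

no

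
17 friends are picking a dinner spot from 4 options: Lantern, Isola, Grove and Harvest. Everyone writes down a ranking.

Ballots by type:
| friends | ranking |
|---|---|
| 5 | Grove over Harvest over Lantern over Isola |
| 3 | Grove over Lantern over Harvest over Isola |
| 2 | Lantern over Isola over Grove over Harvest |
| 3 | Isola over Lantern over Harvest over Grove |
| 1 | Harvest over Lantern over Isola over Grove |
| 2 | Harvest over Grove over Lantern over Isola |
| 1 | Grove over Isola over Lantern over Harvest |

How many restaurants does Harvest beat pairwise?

1

Harvest against each rival (17 friends):
Harvest vs Lantern: Lantern wins 9–8.
Harvest vs Isola: 11 to 6, Harvest.
Harvest vs Grove: 3+1+2 = 6 for Harvest, 11 for Grove — Grove by 11–6.
Harvest beats Isola; loses to Lantern, Grove — 1 pairwise win.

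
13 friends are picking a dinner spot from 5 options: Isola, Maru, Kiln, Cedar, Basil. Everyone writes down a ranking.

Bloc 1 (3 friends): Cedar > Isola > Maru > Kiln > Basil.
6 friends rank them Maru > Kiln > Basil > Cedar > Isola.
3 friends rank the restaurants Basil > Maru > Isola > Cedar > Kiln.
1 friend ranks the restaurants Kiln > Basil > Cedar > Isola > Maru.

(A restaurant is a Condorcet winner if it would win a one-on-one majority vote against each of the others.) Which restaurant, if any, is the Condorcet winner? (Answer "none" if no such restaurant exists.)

Pairwise majorities:
Isola–Maru: Maru 9–4.
Isola–Kiln: Kiln 7–6.
Isola–Cedar: Cedar 10–3.
Isola vs Basil: Basil, 10–3.
Maru vs Kiln: Maru, 12–1.
Maru vs Cedar: Maru, 9–4.
Maru–Basil: Maru 9–4.
Kiln vs Cedar: Kiln wins 7–6.
Kiln vs Basil: Kiln wins 10–3.
Cedar vs Basil: Basil, 10–3.
Only Maru has no losses; Maru is the Condorcet winner.

Maru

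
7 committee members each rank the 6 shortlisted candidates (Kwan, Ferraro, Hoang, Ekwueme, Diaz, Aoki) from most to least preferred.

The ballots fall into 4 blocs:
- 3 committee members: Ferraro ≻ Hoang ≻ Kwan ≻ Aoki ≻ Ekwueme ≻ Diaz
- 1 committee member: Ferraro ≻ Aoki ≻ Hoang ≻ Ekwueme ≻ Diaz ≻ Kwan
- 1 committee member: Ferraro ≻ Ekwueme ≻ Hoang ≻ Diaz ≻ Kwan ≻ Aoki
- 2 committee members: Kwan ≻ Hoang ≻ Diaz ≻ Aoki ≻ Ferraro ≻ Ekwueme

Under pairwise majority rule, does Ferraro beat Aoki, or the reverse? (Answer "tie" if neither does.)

Ferraro

Ballots ranking Ferraro above Aoki: 3 + 1 + 1 = 5.
Ballots ranking Aoki above Ferraro: 7 − 5 = 2.
Ferraro wins the head-to-head 5–2.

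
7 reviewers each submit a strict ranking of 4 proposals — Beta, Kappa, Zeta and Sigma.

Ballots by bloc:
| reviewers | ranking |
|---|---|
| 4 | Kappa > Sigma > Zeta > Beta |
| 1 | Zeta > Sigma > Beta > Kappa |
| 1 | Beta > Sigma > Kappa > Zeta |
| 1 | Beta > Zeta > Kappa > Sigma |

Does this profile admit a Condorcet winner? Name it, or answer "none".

Kappa

Pairwise majorities:
Beta–Kappa: Kappa 4–3.
Beta–Zeta: Zeta 5–2.
Beta vs Sigma: 1+1 = 2 for Beta, 5 for Sigma — Sigma by 5–2.
Kappa–Zeta: Kappa 5–2.
Kappa–Sigma: Kappa 5–2.
Zeta vs Sigma: Zeta is ranked higher on 1+1 = 2 ballots, Sigma on 5. Sigma wins 5–2.
Kappa beats each of Beta, Zeta, Sigma — Kappa is the Condorcet winner.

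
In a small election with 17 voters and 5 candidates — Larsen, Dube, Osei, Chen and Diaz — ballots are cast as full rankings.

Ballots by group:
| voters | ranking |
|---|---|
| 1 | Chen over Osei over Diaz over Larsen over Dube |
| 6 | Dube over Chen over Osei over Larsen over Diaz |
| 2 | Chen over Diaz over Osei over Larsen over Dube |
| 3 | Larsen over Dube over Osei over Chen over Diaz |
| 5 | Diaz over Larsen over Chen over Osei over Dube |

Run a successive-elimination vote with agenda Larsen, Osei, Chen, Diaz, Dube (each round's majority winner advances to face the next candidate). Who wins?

Dube

Round 1: Larsen vs Osei — 8–9, Osei advances.
Round 2: Osei vs Chen — 3–14, Chen advances.
Round 3: Chen vs Diaz — 12–5, Chen advances.
Round 4: Chen vs Dube — 8–9, Dube advances.
Dube survives the agenda.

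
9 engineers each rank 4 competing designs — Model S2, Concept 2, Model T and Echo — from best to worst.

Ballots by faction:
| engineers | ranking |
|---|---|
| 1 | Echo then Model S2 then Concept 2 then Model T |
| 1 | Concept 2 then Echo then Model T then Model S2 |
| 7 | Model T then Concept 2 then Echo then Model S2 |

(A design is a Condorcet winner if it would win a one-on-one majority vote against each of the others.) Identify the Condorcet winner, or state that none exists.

Model T

Head-to-head results (9 engineers):
Model S2 vs Concept 2: 1 to 8, Concept 2.
Model S2 vs Model T: Model S2 preferred on 1 ballot; Model T wins 8–1.
Model S2 vs Echo: Model S2 preferred on 0 ballots; Echo wins 9–0.
Concept 2 vs Model T: 2 to 7, Model T.
Concept 2 vs Echo: 1+7 = 8 for Concept 2, 1 for Echo — Concept 2 by 8–1.
Model T vs Echo: 7 for Model T, 2 for Echo — Model T by 7–2.
Model T wins every pairwise contest, so Model T is the Condorcet winner.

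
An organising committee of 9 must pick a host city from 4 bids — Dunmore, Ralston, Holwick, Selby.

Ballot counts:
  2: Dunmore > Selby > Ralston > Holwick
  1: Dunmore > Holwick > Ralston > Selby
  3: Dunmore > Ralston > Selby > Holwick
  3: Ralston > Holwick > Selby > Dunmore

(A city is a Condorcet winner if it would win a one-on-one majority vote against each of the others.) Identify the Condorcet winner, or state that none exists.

Dunmore

Check each pair by majority over 9 ballots:
Dunmore vs Ralston: Dunmore, 6–3.
Dunmore vs Holwick: Dunmore wins 6–3.
Dunmore vs Selby: Dunmore wins 6–3.
Ralston–Holwick: Ralston 8–1.
Ralston vs Selby: Ralston wins 7–2.
Holwick vs Selby: Selby, 5–4.
Dunmore defeats every rival head-to-head and is the Condorcet winner.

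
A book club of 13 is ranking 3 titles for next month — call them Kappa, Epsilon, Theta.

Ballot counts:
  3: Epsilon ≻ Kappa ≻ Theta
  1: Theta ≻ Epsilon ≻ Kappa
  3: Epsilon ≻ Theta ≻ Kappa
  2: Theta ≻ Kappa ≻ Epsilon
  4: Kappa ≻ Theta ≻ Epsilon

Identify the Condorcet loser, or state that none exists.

none

Pairwise majorities:
Kappa vs Epsilon: Epsilon, 7–6.
Kappa vs Theta: 3+4 = 7 for Kappa, 6 for Theta — Kappa by 7–6.
Epsilon vs Theta: Theta wins 7–6.
Each book has at least one pairwise win (Kappa beats Theta; Epsilon beats Kappa; Theta beats Epsilon) — no Condorcet loser.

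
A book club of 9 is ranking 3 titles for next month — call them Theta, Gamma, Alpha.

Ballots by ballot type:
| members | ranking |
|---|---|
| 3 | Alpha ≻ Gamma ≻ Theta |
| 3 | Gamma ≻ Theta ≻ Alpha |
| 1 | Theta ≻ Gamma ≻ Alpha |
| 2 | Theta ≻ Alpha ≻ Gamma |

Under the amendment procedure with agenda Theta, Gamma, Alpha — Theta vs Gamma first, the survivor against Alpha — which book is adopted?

Round 1: Theta vs Gamma — 3–6, Gamma advances.
Round 2: Gamma vs Alpha — 4–5, Alpha advances.
Alpha survives the agenda.

Alpha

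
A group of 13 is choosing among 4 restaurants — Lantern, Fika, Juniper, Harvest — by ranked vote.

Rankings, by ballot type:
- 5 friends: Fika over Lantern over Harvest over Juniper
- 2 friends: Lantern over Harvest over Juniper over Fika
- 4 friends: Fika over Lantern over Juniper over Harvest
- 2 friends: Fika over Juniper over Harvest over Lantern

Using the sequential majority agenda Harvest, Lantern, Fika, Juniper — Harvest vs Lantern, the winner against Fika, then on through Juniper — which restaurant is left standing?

Fika

Round 1: Harvest vs Lantern — 2–11, Lantern advances.
Round 2: Lantern vs Fika — 2–11, Fika advances.
Round 3: Fika vs Juniper — 11–2, Fika advances.
Fika survives the agenda.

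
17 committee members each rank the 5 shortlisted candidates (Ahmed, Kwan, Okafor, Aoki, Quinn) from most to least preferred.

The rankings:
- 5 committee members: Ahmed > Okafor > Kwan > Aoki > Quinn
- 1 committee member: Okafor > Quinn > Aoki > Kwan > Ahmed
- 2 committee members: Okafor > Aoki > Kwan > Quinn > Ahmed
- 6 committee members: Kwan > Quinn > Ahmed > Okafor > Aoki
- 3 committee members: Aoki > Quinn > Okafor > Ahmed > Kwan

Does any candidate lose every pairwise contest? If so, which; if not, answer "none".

none

Head-to-head results (17 committee members):
Ahmed vs Kwan: Ahmed is ranked higher on 5+3 = 8 ballots, Kwan on 9. Kwan wins 9–8.
Ahmed vs Okafor: Ahmed is ranked higher on 5+6 = 11 ballots, Okafor on 6. Ahmed wins 11–6.
Ahmed vs Aoki: 5+6 = 11 for Ahmed, 6 for Aoki — Ahmed by 11–6.
Ahmed vs Quinn: Quinn wins 12–5.
Kwan vs Okafor: Kwan is ranked higher on 6 ballots, Okafor on 11. Okafor wins 11–6.
Kwan vs Aoki: Kwan preferred on 5+6 = 11 ballots; Kwan wins 11–6.
Kwan vs Quinn: Kwan, 13–4.
Okafor vs Aoki: 14 to 3, Okafor.
Okafor vs Quinn: Okafor is ranked higher on 5+1+2 = 8 ballots, Quinn on 9. Quinn wins 9–8.
Aoki vs Quinn: Aoki wins 10–7.
Each candidate has at least one pairwise win (Ahmed beats Okafor; Kwan beats Ahmed; Okafor beats Kwan; Aoki beats Quinn; Quinn beats Ahmed) — no Condorcet loser.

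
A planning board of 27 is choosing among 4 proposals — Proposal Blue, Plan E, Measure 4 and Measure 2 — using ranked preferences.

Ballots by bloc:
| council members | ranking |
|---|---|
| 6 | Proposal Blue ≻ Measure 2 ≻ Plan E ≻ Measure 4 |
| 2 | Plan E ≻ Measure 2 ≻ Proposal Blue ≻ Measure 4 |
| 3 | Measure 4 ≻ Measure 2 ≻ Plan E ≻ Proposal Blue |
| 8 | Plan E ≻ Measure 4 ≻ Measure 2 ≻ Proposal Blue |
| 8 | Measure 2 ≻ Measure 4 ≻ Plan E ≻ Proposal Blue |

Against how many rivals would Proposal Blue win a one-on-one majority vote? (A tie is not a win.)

Proposal Blue against each rival (27 council members):
Proposal Blue–Plan E: Plan E 21–6.
Proposal Blue vs Measure 4: Proposal Blue preferred on 6+2 = 8 ballots; Measure 4 wins 19–8.
Proposal Blue vs Measure 2: Measure 2 wins 21–6.
Proposal Blue beats no one; loses to Plan E, Measure 4, Measure 2 — 0 pairwise wins.

0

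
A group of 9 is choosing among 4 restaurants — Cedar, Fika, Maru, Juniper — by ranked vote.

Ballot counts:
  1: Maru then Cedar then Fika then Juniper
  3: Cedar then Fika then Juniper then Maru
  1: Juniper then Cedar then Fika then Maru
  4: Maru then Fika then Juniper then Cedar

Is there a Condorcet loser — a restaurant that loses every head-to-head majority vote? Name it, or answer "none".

Head-to-head results (9 friends):
Cedar vs Fika: Cedar, 5–4.
Cedar–Maru: Maru 5–4.
Cedar–Juniper: Juniper 5–4.
Fika vs Maru: 4 to 5, Maru.
Fika vs Juniper: Fika wins 8–1.
Maru vs Juniper: 5 to 4, Maru.
No restaurant is winless: Cedar beats Fika; Fika beats Juniper; Maru beats Cedar; Juniper beats Cedar. There is no Condorcet loser.

none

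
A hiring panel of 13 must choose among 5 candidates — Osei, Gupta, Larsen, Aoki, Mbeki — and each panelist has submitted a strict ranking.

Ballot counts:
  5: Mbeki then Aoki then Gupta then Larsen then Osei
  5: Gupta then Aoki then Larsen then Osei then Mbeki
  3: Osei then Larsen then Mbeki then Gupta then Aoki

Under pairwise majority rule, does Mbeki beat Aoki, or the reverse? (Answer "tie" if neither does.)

Mbeki

Ballots ranking Mbeki above Aoki: 5 + 3 = 8.
Ballots ranking Aoki above Mbeki: 13 − 8 = 5.
Mbeki wins the head-to-head 8–5.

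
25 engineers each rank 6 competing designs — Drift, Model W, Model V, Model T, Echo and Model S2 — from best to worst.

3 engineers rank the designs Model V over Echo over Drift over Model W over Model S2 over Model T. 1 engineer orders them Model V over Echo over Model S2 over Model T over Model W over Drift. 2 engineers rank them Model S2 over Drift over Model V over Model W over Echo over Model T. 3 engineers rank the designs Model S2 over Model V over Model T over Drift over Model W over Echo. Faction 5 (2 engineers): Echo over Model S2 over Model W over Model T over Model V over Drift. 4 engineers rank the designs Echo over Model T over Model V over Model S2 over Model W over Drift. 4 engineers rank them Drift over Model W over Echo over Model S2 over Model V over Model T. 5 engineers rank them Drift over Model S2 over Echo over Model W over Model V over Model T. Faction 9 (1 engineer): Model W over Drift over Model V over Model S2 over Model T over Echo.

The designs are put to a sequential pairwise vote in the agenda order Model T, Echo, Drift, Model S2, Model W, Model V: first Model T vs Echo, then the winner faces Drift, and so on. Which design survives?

Model V

Round 1: Model T vs Echo — 4–21, Echo advances.
Round 2: Echo vs Drift — 10–15, Drift advances.
Round 3: Drift vs Model S2 — 13–12, Drift advances.
Round 4: Drift vs Model W — 17–8, Drift advances.
Round 5: Drift vs Model V — 12–13, Model V advances.
Model V survives the agenda.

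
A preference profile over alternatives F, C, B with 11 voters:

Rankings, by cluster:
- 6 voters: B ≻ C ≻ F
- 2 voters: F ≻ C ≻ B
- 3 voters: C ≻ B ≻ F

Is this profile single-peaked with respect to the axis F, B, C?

Axis positions: F=1, B=2, C=3.
Cluster 1 (peak B at position 2): ranking walks positions 2-3-1, expanding outward from the peak — single-peaked.
Cluster 2: ranking walks positions 1-3-2; C is ranked above B even though B lies between C and the peak F on the axis — preferences dip and rise again. Not single-peaked.
Cluster 3 (peak C at position 3): ranking walks positions 3-2-1, expanding outward from the peak — single-peaked.
Cluster 2 violates single-peakedness, so the profile is not single-peaked on this axis.

no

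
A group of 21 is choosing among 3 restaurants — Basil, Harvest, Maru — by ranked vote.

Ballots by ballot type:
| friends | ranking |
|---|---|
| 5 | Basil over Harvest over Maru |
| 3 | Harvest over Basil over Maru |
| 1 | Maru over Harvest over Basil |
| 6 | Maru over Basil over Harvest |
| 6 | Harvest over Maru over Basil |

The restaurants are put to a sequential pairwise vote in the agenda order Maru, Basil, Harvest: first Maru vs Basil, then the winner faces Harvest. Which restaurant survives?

Round 1: Maru vs Basil — 13–8, Maru advances.
Round 2: Maru vs Harvest — 7–14, Harvest advances.
Harvest survives the agenda.

Harvest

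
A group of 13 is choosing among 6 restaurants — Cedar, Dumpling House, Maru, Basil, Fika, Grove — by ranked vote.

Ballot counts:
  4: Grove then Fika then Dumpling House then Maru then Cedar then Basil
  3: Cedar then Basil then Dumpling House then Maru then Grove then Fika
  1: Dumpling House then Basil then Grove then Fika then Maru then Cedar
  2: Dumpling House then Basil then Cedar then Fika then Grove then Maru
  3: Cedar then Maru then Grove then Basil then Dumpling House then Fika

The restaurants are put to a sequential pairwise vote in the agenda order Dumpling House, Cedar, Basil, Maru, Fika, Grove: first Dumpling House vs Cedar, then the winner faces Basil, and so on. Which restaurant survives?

Grove

Round 1: Dumpling House vs Cedar — 7–6, Dumpling House advances.
Round 2: Dumpling House vs Basil — 7–6, Dumpling House advances.
Round 3: Dumpling House vs Maru — 10–3, Dumpling House advances.
Round 4: Dumpling House vs Fika — 9–4, Dumpling House advances.
Round 5: Dumpling House vs Grove — 6–7, Grove advances.
The agenda winner is Grove.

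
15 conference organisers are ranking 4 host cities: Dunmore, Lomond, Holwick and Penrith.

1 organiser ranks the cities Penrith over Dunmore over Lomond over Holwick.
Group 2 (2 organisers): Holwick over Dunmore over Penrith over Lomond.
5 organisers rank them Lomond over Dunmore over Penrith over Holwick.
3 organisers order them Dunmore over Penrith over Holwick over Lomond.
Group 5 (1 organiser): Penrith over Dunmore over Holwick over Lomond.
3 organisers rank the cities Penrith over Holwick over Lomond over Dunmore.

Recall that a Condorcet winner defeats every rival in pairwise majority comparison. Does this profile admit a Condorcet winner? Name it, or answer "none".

none

Head-to-head results (15 organisers):
Dunmore vs Lomond: Lomond wins 8–7.
Dunmore vs Holwick: Dunmore wins 10–5.
Dunmore vs Penrith: Dunmore wins 10–5.
Lomond vs Holwick: Holwick wins 9–6.
Lomond vs Penrith: Penrith, 10–5.
Holwick vs Penrith: Penrith, 13–2.
Every city loses at least once (Dunmore loses to Lomond; Lomond loses to Holwick; Holwick loses to Dunmore; Penrith loses to Dunmore). The majority relation contains the cycle Dunmore beats Holwick beats Lomond beats Dunmore, so there is no Condorcet winner.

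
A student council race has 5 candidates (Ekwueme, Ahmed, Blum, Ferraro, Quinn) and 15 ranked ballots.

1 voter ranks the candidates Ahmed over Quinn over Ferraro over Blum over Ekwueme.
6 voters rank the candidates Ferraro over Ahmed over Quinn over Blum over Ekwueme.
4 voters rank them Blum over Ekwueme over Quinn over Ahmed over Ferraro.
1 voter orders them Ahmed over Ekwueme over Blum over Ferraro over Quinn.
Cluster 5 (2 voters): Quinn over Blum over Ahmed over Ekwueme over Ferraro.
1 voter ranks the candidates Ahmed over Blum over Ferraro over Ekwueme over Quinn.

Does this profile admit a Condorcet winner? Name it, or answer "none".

Ahmed

Check each pair by majority over 15 ballots:
Ekwueme vs Ahmed: 4 to 11, Ahmed.
Ekwueme vs Blum: 1 for Ekwueme, 14 for Blum — Blum by 14–1.
Ekwueme–Ferraro: Ferraro 8–7.
Ekwueme–Quinn: Quinn 9–6.
Ahmed vs Blum: Ahmed wins 9–6.
Ahmed vs Ferraro: Ahmed wins 9–6.
Ahmed–Quinn: Ahmed 9–6.
Blum vs Ferraro: Blum preferred on 4+1+2+1 = 8 ballots; Blum wins 8–7.
Blum vs Quinn: Quinn wins 9–6.
Ferraro vs Quinn: Ferraro wins 8–7.
Ahmed beats each of Ekwueme, Blum, Ferraro, Quinn — Ahmed is the Condorcet winner.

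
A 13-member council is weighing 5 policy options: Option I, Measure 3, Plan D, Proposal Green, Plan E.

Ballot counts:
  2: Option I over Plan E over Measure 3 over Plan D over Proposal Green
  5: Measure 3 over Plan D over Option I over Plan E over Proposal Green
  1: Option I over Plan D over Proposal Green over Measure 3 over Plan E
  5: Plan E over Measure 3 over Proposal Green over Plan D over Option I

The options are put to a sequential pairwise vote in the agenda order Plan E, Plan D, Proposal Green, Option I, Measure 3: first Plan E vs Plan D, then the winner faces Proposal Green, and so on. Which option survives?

Measure 3

Round 1: Plan E vs Plan D — 7–6, Plan E advances.
Round 2: Plan E vs Proposal Green — 12–1, Plan E advances.
Round 3: Plan E vs Option I — 5–8, Option I advances.
Round 4: Option I vs Measure 3 — 3–10, Measure 3 advances.
Measure 3 survives the agenda.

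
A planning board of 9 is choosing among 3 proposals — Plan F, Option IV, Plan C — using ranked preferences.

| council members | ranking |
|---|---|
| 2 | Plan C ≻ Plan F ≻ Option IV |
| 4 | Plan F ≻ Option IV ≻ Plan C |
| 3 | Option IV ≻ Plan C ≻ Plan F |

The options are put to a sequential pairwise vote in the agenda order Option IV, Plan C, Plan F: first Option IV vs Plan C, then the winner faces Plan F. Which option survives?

Round 1: Option IV vs Plan C — 7–2, Option IV advances.
Round 2: Option IV vs Plan F — 3–6, Plan F advances.
The agenda winner is Plan F.

Plan F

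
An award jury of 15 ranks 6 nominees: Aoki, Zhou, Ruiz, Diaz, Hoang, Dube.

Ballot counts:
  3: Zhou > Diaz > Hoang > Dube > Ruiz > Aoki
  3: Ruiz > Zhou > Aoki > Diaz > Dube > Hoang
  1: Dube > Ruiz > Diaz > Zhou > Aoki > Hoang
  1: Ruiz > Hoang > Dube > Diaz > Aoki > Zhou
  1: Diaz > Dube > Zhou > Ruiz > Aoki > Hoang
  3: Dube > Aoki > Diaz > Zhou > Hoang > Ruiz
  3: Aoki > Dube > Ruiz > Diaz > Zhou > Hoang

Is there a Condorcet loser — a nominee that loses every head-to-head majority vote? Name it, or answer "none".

Hoang

Head-to-head results (15 jurors):
Aoki vs Zhou: Zhou, 8–7.
Aoki vs Ruiz: Ruiz wins 9–6.
Aoki vs Diaz: Aoki, 9–6.
Aoki vs Hoang: Aoki wins 11–4.
Aoki vs Dube: Aoki is ranked higher on 3+3 = 6 ballots, Dube on 9. Dube wins 9–6.
Zhou vs Ruiz: Zhou is ranked higher on 3+1+3 = 7 ballots, Ruiz on 8. Ruiz wins 8–7.
Zhou vs Diaz: 6 to 9, Diaz.
Zhou vs Hoang: Zhou is ranked higher on 3+3+1+1+3+3 = 14 ballots, Hoang on 1. Zhou wins 14–1.
Zhou vs Dube: Dube wins 9–6.
Ruiz–Diaz: Ruiz 8–7.
Ruiz vs Hoang: Ruiz is ranked higher on 3+1+1+1+3 = 9 ballots, Hoang on 6. Ruiz wins 9–6.
Ruiz vs Dube: 4 to 11, Dube.
Diaz vs Hoang: 14 to 1, Diaz.
Diaz vs Dube: Diaz preferred on 3+3+1 = 7 ballots; Dube wins 8–7.
Hoang vs Dube: Dube wins 11–4.
Hoang loses to every other nominee — it is the Condorcet loser.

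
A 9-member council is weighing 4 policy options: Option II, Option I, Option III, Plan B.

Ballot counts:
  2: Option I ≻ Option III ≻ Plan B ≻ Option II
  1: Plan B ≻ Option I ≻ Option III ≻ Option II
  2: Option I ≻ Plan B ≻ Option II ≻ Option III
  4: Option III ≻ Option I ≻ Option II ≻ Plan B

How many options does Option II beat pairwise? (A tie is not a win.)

0

Option II against each rival (9 council members):
Option II vs Option I: 0 to 9, Option I.
Option II vs Option III: Option II is ranked higher on 2 ballots, Option III on 7. Option III wins 7–2.
Option II vs Plan B: Plan B, 5–4.
Option II beats no one; loses to Option I, Option III, Plan B — 0 pairwise wins.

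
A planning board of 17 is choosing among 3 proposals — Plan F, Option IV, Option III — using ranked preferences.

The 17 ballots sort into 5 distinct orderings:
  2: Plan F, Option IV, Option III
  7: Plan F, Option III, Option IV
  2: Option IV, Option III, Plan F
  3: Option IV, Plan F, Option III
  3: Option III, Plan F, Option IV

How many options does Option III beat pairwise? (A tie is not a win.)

Option III against each rival (17 council members):
Option III vs Plan F: Plan F, 12–5.
Option III vs Option IV: Option III is ranked higher on 7+3 = 10 ballots, Option IV on 7. Option III wins 10–7.
Option III beats Option IV; loses to Plan F — 1 pairwise win.

1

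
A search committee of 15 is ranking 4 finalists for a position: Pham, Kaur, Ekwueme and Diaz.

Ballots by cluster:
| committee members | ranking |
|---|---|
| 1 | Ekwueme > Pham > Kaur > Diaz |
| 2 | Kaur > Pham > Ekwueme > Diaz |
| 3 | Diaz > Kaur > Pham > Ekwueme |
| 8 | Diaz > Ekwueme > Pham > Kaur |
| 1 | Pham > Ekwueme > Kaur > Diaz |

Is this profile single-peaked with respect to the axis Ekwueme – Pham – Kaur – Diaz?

no

Axis positions: Ekwueme=1, Pham=2, Kaur=3, Diaz=4.
Cluster 1 (peak Ekwueme at position 1): ranking walks positions 1-2-3-4, expanding outward from the peak — single-peaked.
Cluster 2 (peak Kaur at position 3): ranking walks positions 3-2-1-4, expanding outward from the peak — single-peaked.
Cluster 3 (peak Diaz at position 4): ranking walks positions 4-3-2-1, expanding outward from the peak — single-peaked.
Cluster 4: ranking walks positions 4-1-2-3; Ekwueme is ranked above Kaur even though Kaur lies between Ekwueme and the peak Diaz on the axis — preferences dip and rise again. Not single-peaked.
Cluster 5 (peak Pham at position 2): ranking walks positions 2-1-3-4, expanding outward from the peak — single-peaked.
Cluster 4 violates single-peakedness, so the profile is not single-peaked on this axis.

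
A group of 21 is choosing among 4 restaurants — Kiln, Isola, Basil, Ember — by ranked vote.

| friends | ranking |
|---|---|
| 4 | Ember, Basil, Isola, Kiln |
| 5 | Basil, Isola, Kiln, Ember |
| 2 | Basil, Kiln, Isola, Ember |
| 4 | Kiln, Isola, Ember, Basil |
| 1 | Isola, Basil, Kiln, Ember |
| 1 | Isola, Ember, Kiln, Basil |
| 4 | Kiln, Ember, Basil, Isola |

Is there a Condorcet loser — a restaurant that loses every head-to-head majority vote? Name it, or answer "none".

none

Head-to-head results (21 friends):
Kiln vs Isola: Isola, 11–10.
Kiln vs Basil: 4+1+4 = 9 for Kiln, 12 for Basil — Basil by 12–9.
Kiln–Ember: Kiln 16–5.
Isola vs Basil: 6 to 15, Basil.
Isola vs Ember: 13 to 8, Isola.
Basil vs Ember: 5+2+1 = 8 for Basil, 13 for Ember — Ember by 13–8.
Every restaurant wins at least one matchup (Kiln beats Ember; Isola beats Kiln; Basil beats Kiln; Ember beats Basil), so there is no Condorcet loser.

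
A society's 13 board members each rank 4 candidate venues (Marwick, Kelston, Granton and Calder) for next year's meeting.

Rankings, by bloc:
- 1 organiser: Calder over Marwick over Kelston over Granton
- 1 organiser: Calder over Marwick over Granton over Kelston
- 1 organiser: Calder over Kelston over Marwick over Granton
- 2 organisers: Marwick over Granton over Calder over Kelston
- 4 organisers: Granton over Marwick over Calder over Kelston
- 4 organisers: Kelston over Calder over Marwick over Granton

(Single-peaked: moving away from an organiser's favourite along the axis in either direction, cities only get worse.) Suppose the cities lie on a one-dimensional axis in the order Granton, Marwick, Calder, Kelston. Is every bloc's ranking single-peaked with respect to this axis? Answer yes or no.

Axis positions: Granton=1, Marwick=2, Calder=3, Kelston=4.
Bloc 1 (peak Calder at position 3): ranking walks positions 3-2-4-1, expanding outward from the peak — single-peaked.
Bloc 2 (peak Calder at position 3): ranking walks positions 3-2-1-4, expanding outward from the peak — single-peaked.
Bloc 3 (peak Calder at position 3): ranking walks positions 3-4-2-1, expanding outward from the peak — single-peaked.
Bloc 4 (peak Marwick at position 2): ranking walks positions 2-1-3-4, expanding outward from the peak — single-peaked.
Bloc 5 (peak Granton at position 1): ranking walks positions 1-2-3-4, expanding outward from the peak — single-peaked.
Bloc 6 (peak Kelston at position 4): ranking walks positions 4-3-2-1, expanding outward from the peak — single-peaked.
Every ranking is single-peaked on this axis.

yes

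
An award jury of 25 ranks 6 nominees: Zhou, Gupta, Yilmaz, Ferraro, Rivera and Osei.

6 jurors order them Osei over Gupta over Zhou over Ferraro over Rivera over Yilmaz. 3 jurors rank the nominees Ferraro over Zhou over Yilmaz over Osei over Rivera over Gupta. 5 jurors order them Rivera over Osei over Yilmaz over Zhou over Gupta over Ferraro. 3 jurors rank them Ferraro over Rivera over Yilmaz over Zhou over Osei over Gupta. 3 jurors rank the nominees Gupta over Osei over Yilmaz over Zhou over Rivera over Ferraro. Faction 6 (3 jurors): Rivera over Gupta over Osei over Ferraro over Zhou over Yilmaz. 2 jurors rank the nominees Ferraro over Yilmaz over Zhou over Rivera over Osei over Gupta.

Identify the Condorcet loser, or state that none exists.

Head-to-head results (25 jurors):
Zhou vs Gupta: Zhou, 13–12.
Zhou vs Yilmaz: Yilmaz wins 13–12.
Zhou vs Ferraro: 6+5+3 = 14 for Zhou, 11 for Ferraro — Zhou by 14–11.
Zhou vs Rivera: Zhou wins 14–11.
Zhou vs Osei: Osei wins 17–8.
Gupta vs Yilmaz: Yilmaz wins 13–12.
Gupta–Ferraro: Gupta 17–8.
Gupta vs Rivera: Rivera, 16–9.
Gupta vs Osei: 3+3 = 6 for Gupta, 19 for Osei — Osei by 19–6.
Yilmaz vs Ferraro: Ferraro wins 17–8.
Yilmaz vs Rivera: 8 to 17, Rivera.
Yilmaz vs Osei: Yilmaz preferred on 3+3+2 = 8 ballots; Osei wins 17–8.
Ferraro vs Rivera: 14 to 11, Ferraro.
Ferraro vs Osei: Osei wins 17–8.
Rivera vs Osei: 5+3+3+2 = 13 for Rivera, 12 for Osei — Rivera by 13–12.
No nominee is winless: Zhou beats Gupta; Gupta beats Ferraro; Yilmaz beats Zhou; Ferraro beats Yilmaz; Rivera beats Gupta; Osei beats Zhou. There is no Condorcet loser.

none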